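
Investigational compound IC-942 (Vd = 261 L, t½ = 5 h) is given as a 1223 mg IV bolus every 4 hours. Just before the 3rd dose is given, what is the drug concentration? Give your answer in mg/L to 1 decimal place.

4.2 mg/L

f = (1/2)^(τ/t½) = (1/2)^(4/5) ≈ 0.5743.
C₀ = D/Vd = 1223/261 ≈ 4.686 mg/L.
Before the 3rd dose, 2 doses have been given. Superposition: Cmin = C₀·(f + f²).
≈ 4.686 × (0.5743 + 0.3298) ≈ 4.686 × 0.9041 ≈ 4.237 mg/L.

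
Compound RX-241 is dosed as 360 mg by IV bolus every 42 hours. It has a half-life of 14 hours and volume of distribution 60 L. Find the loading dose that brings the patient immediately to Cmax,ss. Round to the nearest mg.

411 mg

f = (1/2)^(42/14) ≈ 0.125000; accumulation ratio R = 1/(1−f) ≈ 1.14286.
Loading dose to hit Cmax,ss on first dose: D_load = D_maint·R ≈ 360 × 1.14286 ≈ 411.43 mg.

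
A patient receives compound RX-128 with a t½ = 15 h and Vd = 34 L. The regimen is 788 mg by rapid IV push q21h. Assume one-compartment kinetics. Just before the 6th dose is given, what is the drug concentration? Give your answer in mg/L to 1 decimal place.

f = (1/2)^(τ/t½) = (1/2)^(21/15) ≈ 0.3789.
C₀ = D/Vd = 788/34 ≈ 23.176 mg/L.
Before the 6th dose, 5 doses have been given. Superposition: Cmin = C₀·(f + f² + … + f^5).
≈ 23.176 × (0.3789 + 0.1436 + 0.0544 + 0.0206 + 0.0078) ≈ 23.176 × 0.6053 ≈ 14.028 mg/L.

14.0 mg/L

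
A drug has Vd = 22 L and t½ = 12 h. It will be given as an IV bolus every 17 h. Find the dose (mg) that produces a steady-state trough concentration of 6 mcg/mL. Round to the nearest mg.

τ/t½ = 17/12 ≈ 1.4167, so f = (1/2)^(17/12) ≈ 0.374577.
Cmin,ss = (D/Vd)·f/(1−f), so D = Cmin,ss·Vd·(1−f)/f.
D = 6 × 22 × (1−f)/f ≈ 6 × 22 × 1.66968 ≈ 220.40 mg.

220 mg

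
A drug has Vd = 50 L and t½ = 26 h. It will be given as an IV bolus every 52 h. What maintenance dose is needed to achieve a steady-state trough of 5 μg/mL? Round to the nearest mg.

τ/t½ = 52/26 ≈ 2, so f = (1/2)^(52/26) ≈ 0.250000.
Cmin,ss = (D/Vd)·f/(1−f), so D = Cmin,ss·Vd·(1−f)/f.
D = 5 × 50 × (1−f)/f ≈ 5 × 50 × 3.00000 ≈ 750.00 mg.

750 mg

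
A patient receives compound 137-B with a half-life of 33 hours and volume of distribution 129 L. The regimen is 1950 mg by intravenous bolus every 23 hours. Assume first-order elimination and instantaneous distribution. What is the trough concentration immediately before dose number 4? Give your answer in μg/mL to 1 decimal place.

f = (1/2)^(τ/t½) = (1/2)^(23/33) ≈ 0.6169.
C₀ = D/Vd = 1950/129 ≈ 15.116 μg/mL.
Before the 4th dose, 3 doses have been given. Superposition: Cmin = C₀·(f + f² + … + f^3).
≈ 15.116 × (0.6169 + 0.3806 + 0.2348) ≈ 15.116 × 1.2323 ≈ 18.627 μg/mL.

18.6 μg/mL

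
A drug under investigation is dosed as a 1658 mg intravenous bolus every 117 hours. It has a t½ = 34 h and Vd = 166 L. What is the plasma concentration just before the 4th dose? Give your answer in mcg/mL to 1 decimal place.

f = (1/2)^(τ/t½) = (1/2)^(117/34) ≈ 0.0921.
C₀ = D/Vd = 1658/166 ≈ 9.988 mcg/mL.
Before the 4th dose, 3 doses have been given. Superposition: Cmin = C₀·(f + f² + … + f^3).
≈ 9.988 × (0.0921 + 0.0085 + 0.0008) ≈ 9.988 × 0.1014 ≈ 1.013 mcg/mL.

1.0 mcg/mL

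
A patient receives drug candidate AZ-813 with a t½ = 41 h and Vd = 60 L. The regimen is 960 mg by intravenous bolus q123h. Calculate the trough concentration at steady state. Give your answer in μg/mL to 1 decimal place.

2.3 μg/mL

τ = 123 h = 3 half-lives, so f = (1/2)^3 = 0.125.
At steady state, R = 1/(1 − 0.125) = 8/7.
Single-dose peak C₀ = D/Vd = 960/60 = 16 μg/mL.
Steady-state peak Cmax,ss = C₀·R = 16 × 8/7 ≈ 18.286 μg/mL.
Steady-state trough Cmin,ss = Cmax,ss·f ≈ 18.286 × 0.125 ≈ 2.286 μg/mL.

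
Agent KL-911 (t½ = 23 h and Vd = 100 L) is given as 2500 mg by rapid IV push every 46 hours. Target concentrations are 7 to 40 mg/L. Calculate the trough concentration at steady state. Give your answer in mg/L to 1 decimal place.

8.3 mg/L

τ = 46 h = 2 half-lives, so f = (1/2)^2 = 0.25.
At steady state, R = 1/(1 − 0.25) = 4/3.
Single-dose peak C₀ = D/Vd = 2500/100 = 25 mg/L.
Steady-state peak Cmax,ss = C₀·R = 25 × 4/3 ≈ 33.333 mg/L.
Steady-state trough Cmin,ss = Cmax,ss·f ≈ 33.333 × 0.25 ≈ 8.333 mg/L.
Trough 8.3 mg/L vs MEC 7 mg/L: adequate.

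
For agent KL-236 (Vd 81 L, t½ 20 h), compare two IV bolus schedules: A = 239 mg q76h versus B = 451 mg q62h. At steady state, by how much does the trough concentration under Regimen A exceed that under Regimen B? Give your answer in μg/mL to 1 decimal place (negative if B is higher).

Regimen A: f = (1/2)^(76/20) ≈ 0.0718; Cmin,ss = (239/81)·f/(1−f) ≈ 0.228 μg/mL.
Regimen B: f = (1/2)^(62/20) ≈ 0.1166; Cmin,ss = (451/81)·f/(1−f) ≈ 0.735 μg/mL.
Difference ≈ 0.228 − 0.735 ≈ -0.507 μg/mL.

-0.5 μg/mL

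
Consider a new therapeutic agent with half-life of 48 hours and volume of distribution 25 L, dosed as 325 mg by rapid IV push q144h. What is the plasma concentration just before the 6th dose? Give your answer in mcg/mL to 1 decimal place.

f = (1/2)^(τ/t½) = (1/2)^(144/48) ≈ 0.1250.
C₀ = D/Vd = 325/25 ≈ 13.000 mcg/mL.
Before the 6th dose, 5 doses have been given. Superposition: Cmin = C₀·(f + f² + … + f^5).
≈ 13.000 × (0.1250 + 0.0156 + 0.0020 + 0.0002 + 0.0000) ≈ 13.000 × 0.1428 ≈ 1.856 mcg/mL.

1.9 mcg/mL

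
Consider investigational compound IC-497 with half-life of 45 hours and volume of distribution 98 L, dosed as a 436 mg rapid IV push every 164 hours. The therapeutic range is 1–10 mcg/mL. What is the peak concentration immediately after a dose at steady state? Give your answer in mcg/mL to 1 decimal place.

Over one 164-h interval, 164/45 ≈ 3.6444 half-lives elapse, leaving f ≈ 0.0800 of each dose.
At steady state, accumulation factor R = 1/(1 − e^(−kτ)) ≈ 1.0870.
Each bolus raises the concentration by D/Vd = 436/98 ≈ 4.449 mcg/mL.
Cmax,ss = C₀/(1 − f) ≈ 4.449/0.9200 ≈ 4.836 mcg/mL.
Peak 4.8 mcg/mL vs MTC 10 mcg/mL: below toxic threshold.

4.8 mcg/mL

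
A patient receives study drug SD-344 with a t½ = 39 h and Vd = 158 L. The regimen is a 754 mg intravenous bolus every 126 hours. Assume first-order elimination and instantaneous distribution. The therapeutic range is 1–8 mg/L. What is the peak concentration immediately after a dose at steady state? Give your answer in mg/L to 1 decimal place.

k = ln2/t½ = ln2/39 ≈ 0.017773 h⁻¹; fraction remaining f = e^(−kτ) = e^(−0.017773×126) ≈ 0.1065.
Accumulation ratio R = 1/(1 − f) ≈ 1/0.8935 ≈ 1.1192.
Single-dose peak C₀ = D/Vd = 754/158 ≈ 4.772 mg/L.
Steady-state peak Cmax,ss = C₀·R ≈ 4.772 × 1.1192 ≈ 5.341 mg/L.
Peak 5.3 mg/L vs MTC 8 mg/L: below toxic threshold.

5.3 mg/L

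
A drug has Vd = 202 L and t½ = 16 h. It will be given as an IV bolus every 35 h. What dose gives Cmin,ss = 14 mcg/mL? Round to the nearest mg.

τ/t½ = 35/16 ≈ 2.1875, so f = (1/2)^(35/16) ≈ 0.219532.
Cmin,ss = (D/Vd)·f/(1−f), so D = Cmin,ss·Vd·(1−f)/f.
D = 14 × 202 × (1−f)/f ≈ 14 × 202 × 3.55514 ≈ 10053.94 mg.

10054 mg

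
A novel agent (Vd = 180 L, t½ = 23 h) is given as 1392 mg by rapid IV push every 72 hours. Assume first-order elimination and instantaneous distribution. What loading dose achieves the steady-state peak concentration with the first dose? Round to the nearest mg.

f = (1/2)^(72/23) ≈ 0.114195; accumulation ratio R = 1/(1−f) ≈ 1.12892.
Loading dose to hit Cmax,ss on first dose: D_load = D_maint·R ≈ 1392 × 1.12892 ≈ 1571.46 mg.

1571 mg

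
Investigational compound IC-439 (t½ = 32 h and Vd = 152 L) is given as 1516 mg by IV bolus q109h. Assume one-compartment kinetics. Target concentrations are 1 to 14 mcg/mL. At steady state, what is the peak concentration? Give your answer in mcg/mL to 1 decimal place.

11.0 mcg/mL

τ/t½ = 109/32 ≈ 3.4062, so fraction remaining f = (1/2)^(109/32) ≈ 0.0943.
At steady state, accumulation factor R = 1/(1 − e^(−kτ)) ≈ 1.1041.
Single-dose peak C₀ = D/Vd = 1516/152 ≈ 9.974 mcg/mL.
Steady-state peak Cmax,ss = C₀·R ≈ 9.974 × 1.1041 ≈ 11.012 mcg/mL.
Peak 11.0 mcg/mL vs MTC 14 mcg/mL: below toxic threshold.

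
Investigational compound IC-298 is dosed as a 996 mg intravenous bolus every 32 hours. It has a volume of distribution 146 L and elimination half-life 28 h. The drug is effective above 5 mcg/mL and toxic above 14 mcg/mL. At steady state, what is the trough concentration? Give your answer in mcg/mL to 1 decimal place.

k = ln2/t½ = ln2/28 ≈ 0.024755 h⁻¹; fraction remaining f = e^(−kτ) = e^(−0.024755×32) ≈ 0.4529.
Accumulation ratio R = 1/(1 − f) ≈ 1/0.5471 ≈ 1.8278.
Single-dose peak C₀ = D/Vd = 996/146 ≈ 6.822 mcg/mL.
Cmax,ss = C₀/(1 − f) ≈ 6.822/0.5471 ≈ 12.469 mcg/mL.
One interval later, Cmin,ss = Cmax,ss·e^(−kτ) ≈ 12.469 × 0.4529 ≈ 5.647 mcg/mL.
Trough 5.6 mcg/mL vs MEC 5 mcg/mL: adequate.

5.6 mcg/mL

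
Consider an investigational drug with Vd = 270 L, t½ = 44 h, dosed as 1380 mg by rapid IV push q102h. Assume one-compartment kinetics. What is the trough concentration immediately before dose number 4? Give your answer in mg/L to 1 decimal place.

f = (1/2)^(τ/t½) = (1/2)^(102/44) ≈ 0.2005.
C₀ = D/Vd = 1380/270 ≈ 5.111 mg/L.
Before the 4th dose, 3 doses have been given. Superposition: Cmin = C₀·(f + f² + … + f^3).
≈ 5.111 × (0.2005 + 0.0402 + 0.0081) ≈ 5.111 × 0.2488 ≈ 1.272 mg/L.

1.3 mg/L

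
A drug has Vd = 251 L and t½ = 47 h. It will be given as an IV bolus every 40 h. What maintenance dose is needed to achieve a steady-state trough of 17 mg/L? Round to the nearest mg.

3430 mg

τ/t½ = 40/47 ≈ 0.85106, so f = (1/2)^(40/47) ≈ 0.554376.
Cmin,ss = (D/Vd)·f/(1−f), so D = Cmin,ss·Vd·(1−f)/f.
D = 17 × 251 × (1−f)/f ≈ 17 × 251 × 0.80383 ≈ 3429.94 mg.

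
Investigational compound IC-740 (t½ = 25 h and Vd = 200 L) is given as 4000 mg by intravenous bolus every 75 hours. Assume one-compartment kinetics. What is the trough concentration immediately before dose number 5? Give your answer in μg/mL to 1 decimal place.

f = (1/2)^(τ/t½) = (1/2)^(75/25) ≈ 0.1250.
C₀ = D/Vd = 4000/200 ≈ 20.000 μg/mL.
Before the 5th dose, 4 doses have been given. Superposition: Cmin = C₀·(f + f² + … + f^4).
≈ 20.000 × (0.1250 + 0.0156 + 0.0020 + 0.0002) ≈ 20.000 × 0.1428 ≈ 2.856 μg/mL.

2.9 μg/mL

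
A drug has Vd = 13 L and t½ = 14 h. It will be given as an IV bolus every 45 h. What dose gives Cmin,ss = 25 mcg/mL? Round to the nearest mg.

2691 mg

τ/t½ = 45/14 ≈ 3.2143, so f = (1/2)^(45/14) ≈ 0.107747.
Cmin,ss = (D/Vd)·f/(1−f), so D = Cmin,ss·Vd·(1−f)/f.
D = 25 × 13 × (1−f)/f ≈ 25 × 13 × 8.28100 ≈ 2691.33 mg.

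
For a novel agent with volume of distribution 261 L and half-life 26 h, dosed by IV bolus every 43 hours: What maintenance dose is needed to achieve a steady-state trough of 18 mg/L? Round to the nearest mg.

τ/t½ = 43/26 ≈ 1.6538, so f = (1/2)^(43/26) ≈ 0.317792.
Cmin,ss = (D/Vd)·f/(1−f), so D = Cmin,ss·Vd·(1−f)/f.
D = 18 × 261 × (1−f)/f ≈ 18 × 261 × 2.14671 ≈ 10085.24 mg.

10085 mg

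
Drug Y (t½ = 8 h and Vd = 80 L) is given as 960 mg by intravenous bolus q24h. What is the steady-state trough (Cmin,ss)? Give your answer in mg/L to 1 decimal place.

1.7 mg/L

τ = 24 h = 3 half-lives, so f = (1/2)^3 = 0.125.
At steady state, R = 1/(1 − 0.125) = 8/7.
Single-dose peak C₀ = D/Vd = 960/80 = 12 mg/L.
Steady-state peak Cmax,ss = C₀·R = 12 × 8/7 ≈ 13.714 mg/L.
Steady-state trough Cmin,ss = Cmax,ss·f ≈ 13.714 × 0.125 ≈ 1.714 mg/L.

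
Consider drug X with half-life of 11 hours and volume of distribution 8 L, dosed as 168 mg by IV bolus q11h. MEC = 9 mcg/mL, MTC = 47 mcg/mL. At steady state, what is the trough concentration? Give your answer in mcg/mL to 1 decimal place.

τ = 11 h = 1 half-life, so f = (1/2)^1 = 0.5.
Accumulation ratio R = 1/(1 − f) = 1/0.5 = 2/1.
Single-dose peak C₀ = D/Vd = 168/8 = 21 mcg/mL.
Steady-state peak Cmax,ss = C₀·R = 21 × 2/1 ≈ 42.000 mcg/mL.
Steady-state trough Cmin,ss = Cmax,ss·f ≈ 42.000 × 0.5 ≈ 21.000 mcg/mL.
Trough 21.0 mcg/mL vs MEC 9 mcg/mL: adequate.

21.0 mcg/mL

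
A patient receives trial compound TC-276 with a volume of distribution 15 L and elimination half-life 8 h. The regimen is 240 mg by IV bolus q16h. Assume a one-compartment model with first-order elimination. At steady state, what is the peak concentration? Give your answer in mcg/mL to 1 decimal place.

21.3 mcg/mL

τ = 16 h = 2 half-lives, so f = (1/2)^2 = 0.25.
At steady state, R = 1/(1 − 0.25) = 4/3.
Single-dose peak C₀ = D/Vd = 240/15 = 16 mcg/mL.
Steady-state peak Cmax,ss = C₀·R = 16 × 4/3 ≈ 21.333 mcg/mL.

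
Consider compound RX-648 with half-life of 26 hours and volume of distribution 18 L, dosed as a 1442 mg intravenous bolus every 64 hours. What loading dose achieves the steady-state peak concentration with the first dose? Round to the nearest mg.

f = (1/2)^(64/26) ≈ 0.181553; accumulation ratio R = 1/(1−f) ≈ 1.22183.
Loading dose to hit Cmax,ss on first dose: D_load = D_maint·R ≈ 1442 × 1.22183 ≈ 1761.88 mg.

1762 mg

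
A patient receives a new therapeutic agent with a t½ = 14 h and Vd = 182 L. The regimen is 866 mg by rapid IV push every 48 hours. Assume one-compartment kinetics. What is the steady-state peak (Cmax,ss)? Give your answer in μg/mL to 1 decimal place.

5.2 μg/mL

k = ln2/t½ = ln2/14 ≈ 0.049511 h⁻¹; fraction remaining f = e^(−kτ) = e^(−0.049511×48) ≈ 0.0929.
At steady state, accumulation factor R = 1/(1 − e^(−kτ)) ≈ 1.1024.
Single-dose peak C₀ = D/Vd = 866/182 ≈ 4.758 μg/mL.
Steady-state peak Cmax,ss = C₀·R ≈ 4.758 × 1.1024 ≈ 5.245 μg/mL.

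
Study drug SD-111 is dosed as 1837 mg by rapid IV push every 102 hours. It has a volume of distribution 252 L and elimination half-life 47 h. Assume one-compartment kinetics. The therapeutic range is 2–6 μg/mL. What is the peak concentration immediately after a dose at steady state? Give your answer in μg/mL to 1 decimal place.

τ/t½ = 102/47 ≈ 2.1702, so fraction remaining f = (1/2)^(102/47) ≈ 0.2222.
At steady state, accumulation factor R = 1/(1 − e^(−kτ)) ≈ 1.2857.
Single-dose peak C₀ = D/Vd = 1837/252 ≈ 7.290 μg/mL.
Steady-state peak Cmax,ss = C₀·R ≈ 7.290 × 1.2857 ≈ 9.373 μg/mL.
Peak 9.4 μg/mL vs MTC 6 μg/mL: exceeds toxic threshold.

9.4 μg/mL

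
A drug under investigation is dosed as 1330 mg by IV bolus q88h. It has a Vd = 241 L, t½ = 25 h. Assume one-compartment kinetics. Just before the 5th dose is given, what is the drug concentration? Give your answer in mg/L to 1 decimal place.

0.5 mg/L

f = (1/2)^(τ/t½) = (1/2)^(88/25) ≈ 0.0872.
C₀ = D/Vd = 1330/241 ≈ 5.519 mg/L.
Before the 5th dose, 4 doses have been given. Superposition: Cmin = C₀·(f + f² + … + f^4).
≈ 5.519 × (0.0872 + 0.0076 + 0.0007 + 0.0001) ≈ 5.519 × 0.0956 ≈ 0.528 mg/L.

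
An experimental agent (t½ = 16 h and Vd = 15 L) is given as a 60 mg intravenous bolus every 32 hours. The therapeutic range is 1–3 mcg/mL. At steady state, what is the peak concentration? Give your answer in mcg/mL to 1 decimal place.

5.3 mcg/mL

The dosing interval is 2 half-lives, so f = 2^(−2) = 0.25.
Accumulation ratio R = 1/(1 − f) = 1/0.75 = 4/3.
Single-dose peak C₀ = D/Vd = 60/15 = 4 mcg/mL.
Steady-state peak Cmax,ss = C₀·R = 4 × 4/3 ≈ 5.333 mcg/mL.
Peak 5.3 mcg/mL vs MTC 3 mcg/mL: exceeds toxic threshold.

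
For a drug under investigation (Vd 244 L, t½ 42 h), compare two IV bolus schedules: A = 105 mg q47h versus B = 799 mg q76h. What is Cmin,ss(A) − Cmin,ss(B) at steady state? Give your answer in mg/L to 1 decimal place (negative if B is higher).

-0.9 mg/L

Regimen A: f = (1/2)^(47/42) ≈ 0.4604; Cmin,ss = (105/244)·f/(1−f) ≈ 0.367 mg/L.
Regimen B: f = (1/2)^(76/42) ≈ 0.2853; Cmin,ss = (799/244)·f/(1−f) ≈ 1.307 mg/L.
Difference ≈ 0.367 − 1.307 ≈ -0.940 mg/L.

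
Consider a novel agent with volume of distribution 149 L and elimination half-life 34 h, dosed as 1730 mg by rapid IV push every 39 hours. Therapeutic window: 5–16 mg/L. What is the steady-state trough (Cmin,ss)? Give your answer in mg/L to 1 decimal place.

9.6 mg/L

k = ln2/t½ = ln2/34 ≈ 0.020387 h⁻¹; fraction remaining f = e^(−kτ) = e^(−0.020387×39) ≈ 0.4515.
Each bolus raises the concentration by D/Vd = 1730/149 ≈ 11.611 mg/L.
Steady-state trough Cmin,ss = C₀·f/(1−f) ≈ 11.611 × 0.4515/0.5485 ≈ 9.558 mg/L.
Trough 9.6 mg/L vs MEC 5 mg/L: adequate.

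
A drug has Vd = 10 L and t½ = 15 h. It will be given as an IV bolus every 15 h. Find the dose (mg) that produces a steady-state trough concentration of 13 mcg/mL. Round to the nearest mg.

τ/t½ = 15/15 ≈ 1, so f = (1/2)^(15/15) ≈ 0.500000.
Cmin,ss = (D/Vd)·f/(1−f), so D = Cmin,ss·Vd·(1−f)/f.
D = 13 × 10 × (1−f)/f ≈ 13 × 10 × 1.00000 ≈ 130.00 mg.

130 mg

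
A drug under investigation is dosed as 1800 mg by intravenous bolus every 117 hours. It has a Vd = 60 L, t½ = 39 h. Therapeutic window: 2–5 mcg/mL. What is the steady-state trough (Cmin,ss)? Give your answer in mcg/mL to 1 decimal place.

4.3 mcg/mL

The dosing interval is 3 half-lives, so f = 2^(−3) = 0.125.
At steady state, R = 1/(1 − 0.125) = 8/7.
Single-dose peak C₀ = D/Vd = 1800/60 = 30 mcg/mL.
Steady-state peak Cmax,ss = C₀·R = 30 × 8/7 ≈ 34.286 mcg/mL.
Steady-state trough Cmin,ss = Cmax,ss·f ≈ 34.286 × 0.125 ≈ 4.286 mcg/mL.
Trough 4.3 mcg/mL vs MEC 2 mcg/mL: adequate.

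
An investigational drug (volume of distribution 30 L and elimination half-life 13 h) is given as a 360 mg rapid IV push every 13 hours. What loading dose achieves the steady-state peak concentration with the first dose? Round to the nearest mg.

720 mg

f = (1/2)^(13/13) ≈ 0.500000; accumulation ratio R = 1/(1−f) ≈ 2.00000.
Loading dose to hit Cmax,ss on first dose: D_load = D_maint·R ≈ 360 × 2.00000 ≈ 720.00 mg.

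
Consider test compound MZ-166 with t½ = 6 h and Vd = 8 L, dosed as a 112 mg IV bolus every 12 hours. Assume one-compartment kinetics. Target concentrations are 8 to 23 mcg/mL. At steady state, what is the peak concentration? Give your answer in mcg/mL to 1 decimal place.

18.7 mcg/mL

τ = 12 h = 2 half-lives, so f = (1/2)^2 = 0.25.
Accumulation ratio R = 1/(1 − f) = 1/0.75 = 4/3.
Single-dose peak C₀ = D/Vd = 112/8 = 14 mcg/mL.
Steady-state peak Cmax,ss = C₀·R = 14 × 4/3 ≈ 18.667 mcg/mL.
Peak 18.7 mcg/mL vs MTC 23 mcg/mL: below toxic threshold.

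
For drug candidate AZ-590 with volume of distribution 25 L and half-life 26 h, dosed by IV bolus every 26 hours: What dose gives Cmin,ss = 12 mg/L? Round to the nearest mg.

300 mg

τ/t½ = 26/26 ≈ 1, so f = (1/2)^(26/26) ≈ 0.500000.
Cmin,ss = (D/Vd)·f/(1−f), so D = Cmin,ss·Vd·(1−f)/f.
D = 12 × 25 × (1−f)/f ≈ 12 × 25 × 1.00000 ≈ 300.00 mg.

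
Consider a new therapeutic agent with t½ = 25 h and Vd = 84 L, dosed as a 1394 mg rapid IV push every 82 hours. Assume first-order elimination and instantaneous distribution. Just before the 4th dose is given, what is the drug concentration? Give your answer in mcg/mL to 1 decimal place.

1.9 mcg/mL

f = (1/2)^(τ/t½) = (1/2)^(82/25) ≈ 0.1029.
C₀ = D/Vd = 1394/84 ≈ 16.595 mcg/mL.
Before the 4th dose, 3 doses have been given. Superposition: Cmin = C₀·(f + f² + … + f^3).
≈ 16.595 × (0.1029 + 0.0106 + 0.0011) ≈ 16.595 × 0.1146 ≈ 1.902 mcg/mL.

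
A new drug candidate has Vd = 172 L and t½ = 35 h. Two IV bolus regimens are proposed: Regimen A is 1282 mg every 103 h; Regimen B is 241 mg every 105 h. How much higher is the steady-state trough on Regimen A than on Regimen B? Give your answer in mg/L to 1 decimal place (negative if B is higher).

0.9 mg/L

Regimen A: f = (1/2)^(103/35) ≈ 0.1301; Cmin,ss = (1282/172)·f/(1−f) ≈ 1.115 mg/L.
Regimen B: f = (1/2)^(105/35) ≈ 0.1250; Cmin,ss = (241/172)·f/(1−f) ≈ 0.200 mg/L.
Difference ≈ 1.115 − 0.200 ≈ 0.915 mg/L.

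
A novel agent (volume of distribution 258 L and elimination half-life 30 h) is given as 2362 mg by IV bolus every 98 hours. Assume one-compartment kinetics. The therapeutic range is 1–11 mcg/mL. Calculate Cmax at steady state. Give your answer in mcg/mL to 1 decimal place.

τ/t½ = 98/30 ≈ 3.2667, so fraction remaining f = (1/2)^(98/30) ≈ 0.1039.
At steady state, accumulation factor R = 1/(1 − e^(−kτ)) ≈ 1.1159.
Each bolus raises the concentration by D/Vd = 2362/258 ≈ 9.155 mcg/mL.
Steady-state peak Cmax,ss = C₀·R ≈ 9.155 × 1.1159 ≈ 10.216 mcg/mL.
Peak 10.2 mcg/mL vs MTC 11 mcg/mL: below toxic threshold.

10.2 mcg/mL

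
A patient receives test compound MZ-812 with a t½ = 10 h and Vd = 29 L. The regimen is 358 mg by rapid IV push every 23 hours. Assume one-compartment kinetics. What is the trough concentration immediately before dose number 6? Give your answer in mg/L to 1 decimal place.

f = (1/2)^(τ/t½) = (1/2)^(23/10) ≈ 0.2031.
C₀ = D/Vd = 358/29 ≈ 12.345 mg/L.
Before the 6th dose, 5 doses have been given. Superposition: Cmin = C₀·(f + f² + … + f^5).
≈ 12.345 × (0.2031 + 0.0412 + 0.0084 + 0.0017 + 0.0003) ≈ 12.345 × 0.2547 ≈ 3.144 mg/L.

3.1 mg/L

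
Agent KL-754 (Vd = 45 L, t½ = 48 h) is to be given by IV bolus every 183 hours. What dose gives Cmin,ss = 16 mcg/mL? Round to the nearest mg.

τ/t½ = 183/48 ≈ 3.8125, so f = (1/2)^(183/48) ≈ 0.071174.
Cmin,ss = (D/Vd)·f/(1−f), so D = Cmin,ss·Vd·(1−f)/f.
D = 16 × 45 × (1−f)/f ≈ 16 × 45 × 13.05007 ≈ 9396.05 mg.

9396 mg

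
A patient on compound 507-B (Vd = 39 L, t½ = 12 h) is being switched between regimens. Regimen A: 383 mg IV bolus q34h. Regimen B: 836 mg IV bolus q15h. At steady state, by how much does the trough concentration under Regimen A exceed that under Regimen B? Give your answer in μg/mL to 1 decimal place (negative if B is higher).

Regimen A: f = (1/2)^(34/12) ≈ 0.1403; Cmin,ss = (383/39)·f/(1−f) ≈ 1.603 μg/mL.
Regimen B: f = (1/2)^(15/12) ≈ 0.4204; Cmin,ss = (836/39)·f/(1−f) ≈ 15.548 μg/mL.
Difference ≈ 1.603 − 15.548 ≈ -13.945 μg/mL.

-13.9 μg/mL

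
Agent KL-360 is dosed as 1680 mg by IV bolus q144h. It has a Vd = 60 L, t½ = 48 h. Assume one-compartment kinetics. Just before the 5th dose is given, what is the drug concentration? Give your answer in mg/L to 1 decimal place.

f = (1/2)^(τ/t½) = (1/2)^(144/48) ≈ 0.1250.
C₀ = D/Vd = 1680/60 ≈ 28.000 mg/L.
Before the 5th dose, 4 doses have been given. Superposition: Cmin = C₀·(f + f² + … + f^4).
≈ 28.000 × (0.1250 + 0.0156 + 0.0020 + 0.0002) ≈ 28.000 × 0.1428 ≈ 3.998 mg/L.

4.0 mg/L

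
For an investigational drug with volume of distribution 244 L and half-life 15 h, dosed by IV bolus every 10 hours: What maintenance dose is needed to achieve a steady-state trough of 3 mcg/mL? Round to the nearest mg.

τ/t½ = 10/15 ≈ 0.66667, so f = (1/2)^(10/15) ≈ 0.629961.
Cmin,ss = (D/Vd)·f/(1−f), so D = Cmin,ss·Vd·(1−f)/f.
D = 3 × 244 × (1−f)/f ≈ 3 × 244 × 0.58740 ≈ 429.98 mg.

430 mg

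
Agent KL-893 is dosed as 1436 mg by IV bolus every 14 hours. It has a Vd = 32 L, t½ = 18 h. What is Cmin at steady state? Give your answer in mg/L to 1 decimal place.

62.8 mg/L

k = ln2/t½ = ln2/18 ≈ 0.038508 h⁻¹; fraction remaining f = e^(−kτ) = e^(−0.038508×14) ≈ 0.5833.
At steady state, accumulation factor R = 1/(1 − e^(−kτ)) ≈ 2.3998.
Single-dose peak C₀ = D/Vd = 1436/32 ≈ 44.875 mg/L.
Steady-state peak Cmax,ss = C₀·R ≈ 44.875 × 2.3998 ≈ 107.691 mg/L.
One interval later, Cmin,ss = Cmax,ss·e^(−kτ) ≈ 107.691 × 0.5833 ≈ 62.816 mg/L.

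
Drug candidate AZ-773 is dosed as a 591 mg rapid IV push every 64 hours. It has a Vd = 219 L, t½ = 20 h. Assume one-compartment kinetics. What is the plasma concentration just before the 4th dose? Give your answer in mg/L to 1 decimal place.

0.3 mg/L

f = (1/2)^(τ/t½) = (1/2)^(64/20) ≈ 0.1088.
C₀ = D/Vd = 591/219 ≈ 2.699 mg/L.
Before the 4th dose, 3 doses have been given. Superposition: Cmin = C₀·(f + f² + … + f^3).
≈ 2.699 × (0.1088 + 0.0118 + 0.0013) ≈ 2.699 × 0.1219 ≈ 0.329 mg/L.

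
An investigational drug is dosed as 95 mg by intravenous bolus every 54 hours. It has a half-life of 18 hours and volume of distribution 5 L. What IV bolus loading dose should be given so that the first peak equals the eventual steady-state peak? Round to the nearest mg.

f = (1/2)^(54/18) ≈ 0.125000; accumulation ratio R = 1/(1−f) ≈ 1.14286.
Loading dose to hit Cmax,ss on first dose: D_load = D_maint·R ≈ 95 × 1.14286 ≈ 108.57 mg.

109 mg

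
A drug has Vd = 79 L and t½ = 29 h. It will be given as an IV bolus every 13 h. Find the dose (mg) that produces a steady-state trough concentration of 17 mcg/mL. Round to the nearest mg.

τ/t½ = 13/29 ≈ 0.44828, so f = (1/2)^(13/29) ≈ 0.732918.
Cmin,ss = (D/Vd)·f/(1−f), so D = Cmin,ss·Vd·(1−f)/f.
D = 17 × 79 × (1−f)/f ≈ 17 × 79 × 0.36441 ≈ 489.40 mg.

489 mg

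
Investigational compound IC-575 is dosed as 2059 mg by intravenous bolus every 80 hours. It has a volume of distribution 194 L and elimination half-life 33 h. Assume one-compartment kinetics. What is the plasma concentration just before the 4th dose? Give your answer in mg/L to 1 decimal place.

2.4 mg/L

f = (1/2)^(τ/t½) = (1/2)^(80/33) ≈ 0.1863.
C₀ = D/Vd = 2059/194 ≈ 10.613 mg/L.
Before the 4th dose, 3 doses have been given. Superposition: Cmin = C₀·(f + f² + … + f^3).
≈ 10.613 × (0.1863 + 0.0347 + 0.0065) ≈ 10.613 × 0.2275 ≈ 2.414 mg/L.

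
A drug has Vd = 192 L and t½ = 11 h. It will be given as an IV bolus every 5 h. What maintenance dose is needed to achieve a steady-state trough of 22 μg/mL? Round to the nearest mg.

1564 mg

τ/t½ = 5/11 ≈ 0.45455, so f = (1/2)^(5/11) ≈ 0.729740.
Cmin,ss = (D/Vd)·f/(1−f), so D = Cmin,ss·Vd·(1−f)/f.
D = 22 × 192 × (1−f)/f ≈ 22 × 192 × 0.37035 ≈ 1564.36 mg.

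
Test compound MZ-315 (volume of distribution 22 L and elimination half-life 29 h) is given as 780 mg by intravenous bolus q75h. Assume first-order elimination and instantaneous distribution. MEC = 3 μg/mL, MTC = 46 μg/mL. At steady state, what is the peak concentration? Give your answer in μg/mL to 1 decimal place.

Over one 75-h interval, 75/29 ≈ 2.5862 half-lives elapse, leaving f ≈ 0.1665 of each dose.
At steady state, accumulation factor R = 1/(1 − e^(−kτ)) ≈ 1.1998.
Each bolus raises the concentration by D/Vd = 780/22 ≈ 35.455 μg/mL.
Steady-state peak Cmax,ss = C₀·R ≈ 35.455 × 1.1998 ≈ 42.539 μg/mL.
Peak 42.5 μg/mL vs MTC 46 μg/mL: below toxic threshold.

42.5 μg/mL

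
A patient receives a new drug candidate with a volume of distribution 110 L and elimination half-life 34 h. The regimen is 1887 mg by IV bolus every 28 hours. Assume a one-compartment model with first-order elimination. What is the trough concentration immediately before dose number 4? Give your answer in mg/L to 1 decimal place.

18.3 mg/L

f = (1/2)^(τ/t½) = (1/2)^(28/34) ≈ 0.5651.
C₀ = D/Vd = 1887/110 ≈ 17.155 mg/L.
Before the 4th dose, 3 doses have been given. Superposition: Cmin = C₀·(f + f² + … + f^3).
≈ 17.155 × (0.5651 + 0.3193 + 0.1805) ≈ 17.155 × 1.0649 ≈ 18.268 mg/L.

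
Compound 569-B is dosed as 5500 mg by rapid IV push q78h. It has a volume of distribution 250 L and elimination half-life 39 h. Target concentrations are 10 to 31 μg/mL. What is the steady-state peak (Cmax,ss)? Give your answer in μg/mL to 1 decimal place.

τ = 78 h = 2 half-lives, so f = (1/2)^2 = 0.25.
Accumulation ratio R = 1/(1 − f) = 1/0.75 = 4/3.
Single-dose peak C₀ = D/Vd = 5500/250 = 22 μg/mL.
Steady-state peak Cmax,ss = C₀·R = 22 × 4/3 ≈ 29.333 μg/mL.
Peak 29.3 μg/mL vs MTC 31 μg/mL: below toxic threshold.

29.3 μg/mL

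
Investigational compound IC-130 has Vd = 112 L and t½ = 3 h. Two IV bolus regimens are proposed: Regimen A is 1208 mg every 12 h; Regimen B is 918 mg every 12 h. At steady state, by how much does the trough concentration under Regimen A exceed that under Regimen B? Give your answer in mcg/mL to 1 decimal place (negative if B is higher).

Regimen A: f = (1/2)^(12/3) ≈ 0.0625; Cmin,ss = (1208/112)·f/(1−f) ≈ 0.719 mcg/mL.
Regimen B: f = (1/2)^(12/3) ≈ 0.0625; Cmin,ss = (918/112)·f/(1−f) ≈ 0.546 mcg/mL.
Difference ≈ 0.719 − 0.546 ≈ 0.173 mcg/mL.

0.2 mcg/mL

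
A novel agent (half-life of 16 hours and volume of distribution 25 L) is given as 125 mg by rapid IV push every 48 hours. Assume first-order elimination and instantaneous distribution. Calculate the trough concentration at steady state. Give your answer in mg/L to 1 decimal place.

0.7 mg/L

The dosing interval is 3 half-lives, so f = 2^(−3) = 0.125.
Accumulation ratio R = 1/(1 − f) = 1/0.875 = 8/7.
Single-dose peak C₀ = D/Vd = 125/25 = 5 mg/L.
Steady-state peak Cmax,ss = C₀·R = 5 × 8/7 ≈ 5.714 mg/L.
Steady-state trough Cmin,ss = Cmax,ss·f ≈ 5.714 × 0.125 ≈ 0.714 mg/L.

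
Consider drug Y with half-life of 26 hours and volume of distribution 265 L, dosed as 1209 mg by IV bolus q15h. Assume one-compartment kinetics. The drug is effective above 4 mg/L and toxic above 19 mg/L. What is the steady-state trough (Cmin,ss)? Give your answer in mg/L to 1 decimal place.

Over one 15-h interval, 15/26 ≈ 0.57692 half-lives elapse, leaving f ≈ 0.6704 of each dose.
At steady state, accumulation factor R = 1/(1 − e^(−kτ)) ≈ 3.0340.
Each bolus raises the concentration by D/Vd = 1209/265 ≈ 4.562 mg/L.
Steady-state peak Cmax,ss = C₀·R ≈ 4.562 × 3.0340 ≈ 13.841 mg/L.
Steady-state trough Cmin,ss = Cmax,ss·f ≈ 13.841 × 0.6704 ≈ 9.279 mg/L.
Trough 9.3 mg/L vs MEC 4 mg/L: adequate.

9.3 mg/L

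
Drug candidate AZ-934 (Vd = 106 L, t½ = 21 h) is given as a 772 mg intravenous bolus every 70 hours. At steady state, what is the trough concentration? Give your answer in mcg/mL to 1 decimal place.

0.8 mcg/mL

k = ln2/t½ = ln2/21 ≈ 0.033007 h⁻¹; fraction remaining f = e^(−kτ) = e^(−0.033007×70) ≈ 0.0992.
At steady state, accumulation factor R = 1/(1 − e^(−kτ)) ≈ 1.1101.
Single-dose peak C₀ = D/Vd = 772/106 ≈ 7.283 mcg/mL.
Steady-state peak Cmax,ss = C₀·R ≈ 7.283 × 1.1101 ≈ 8.085 mcg/mL.
Steady-state trough Cmin,ss = Cmax,ss·f ≈ 8.085 × 0.0992 ≈ 0.802 mcg/mL.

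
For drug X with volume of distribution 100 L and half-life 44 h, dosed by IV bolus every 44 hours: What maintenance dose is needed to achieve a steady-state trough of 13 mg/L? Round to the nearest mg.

τ/t½ = 44/44 ≈ 1, so f = (1/2)^(44/44) ≈ 0.500000.
Cmin,ss = (D/Vd)·f/(1−f), so D = Cmin,ss·Vd·(1−f)/f.
D = 13 × 100 × (1−f)/f ≈ 13 × 100 × 1.00000 ≈ 1300.00 mg.

1300 mg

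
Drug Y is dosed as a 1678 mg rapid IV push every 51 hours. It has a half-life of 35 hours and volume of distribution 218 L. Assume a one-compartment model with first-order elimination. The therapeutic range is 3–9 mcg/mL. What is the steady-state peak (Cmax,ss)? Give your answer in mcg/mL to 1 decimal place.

τ/t½ = 51/35 ≈ 1.4571, so fraction remaining f = (1/2)^(51/35) ≈ 0.3642.
At steady state, accumulation factor R = 1/(1 − e^(−kτ)) ≈ 1.5728.
Each bolus raises the concentration by D/Vd = 1678/218 ≈ 7.697 mcg/mL.
Steady-state peak Cmax,ss = C₀·R ≈ 7.697 × 1.5728 ≈ 12.106 mcg/mL.
Peak 12.1 mcg/mL vs MTC 9 mcg/mL: exceeds toxic threshold.

12.1 mcg/mL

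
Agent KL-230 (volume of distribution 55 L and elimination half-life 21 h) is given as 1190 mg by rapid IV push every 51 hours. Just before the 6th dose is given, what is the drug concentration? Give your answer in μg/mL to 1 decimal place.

f = (1/2)^(τ/t½) = (1/2)^(51/21) ≈ 0.1857.
C₀ = D/Vd = 1190/55 ≈ 21.636 μg/mL.
Before the 6th dose, 5 doses have been given. Superposition: Cmin = C₀·(f + f² + … + f^5).
≈ 21.636 × (0.1857 + 0.0345 + 0.0064 + 0.0012 + 0.0002) ≈ 21.636 × 0.2280 ≈ 4.933 μg/mL.

4.9 μg/mL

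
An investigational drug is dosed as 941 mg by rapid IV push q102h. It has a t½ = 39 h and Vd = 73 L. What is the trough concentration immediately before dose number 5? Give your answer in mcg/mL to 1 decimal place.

f = (1/2)^(τ/t½) = (1/2)^(102/39) ≈ 0.1632.
C₀ = D/Vd = 941/73 ≈ 12.890 mcg/mL.
Before the 5th dose, 4 doses have been given. Superposition: Cmin = C₀·(f + f² + … + f^4).
≈ 12.890 × (0.1632 + 0.0266 + 0.0043 + 0.0007) ≈ 12.890 × 0.1948 ≈ 2.511 mcg/mL.

2.5 mcg/mL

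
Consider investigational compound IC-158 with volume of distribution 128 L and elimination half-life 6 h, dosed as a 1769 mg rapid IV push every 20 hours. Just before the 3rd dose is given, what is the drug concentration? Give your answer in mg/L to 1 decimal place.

1.5 mg/L

f = (1/2)^(τ/t½) = (1/2)^(20/6) ≈ 0.0992.
C₀ = D/Vd = 1769/128 ≈ 13.820 mg/L.
Before the 3rd dose, 2 doses have been given. Superposition: Cmin = C₀·(f + f²).
≈ 13.820 × (0.0992 + 0.0098) ≈ 13.820 × 0.1090 ≈ 1.506 mg/L.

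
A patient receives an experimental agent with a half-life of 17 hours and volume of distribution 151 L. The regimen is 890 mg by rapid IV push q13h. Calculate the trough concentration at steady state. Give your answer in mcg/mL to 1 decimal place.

Over one 13-h interval, 13/17 ≈ 0.76471 half-lives elapse, leaving f ≈ 0.5886 of each dose.
Each bolus raises the concentration by D/Vd = 890/151 ≈ 5.894 mcg/mL.
Steady-state trough Cmin,ss = C₀·f/(1−f) ≈ 5.894 × 0.5886/0.4114 ≈ 8.433 mcg/mL.

8.4 mcg/mL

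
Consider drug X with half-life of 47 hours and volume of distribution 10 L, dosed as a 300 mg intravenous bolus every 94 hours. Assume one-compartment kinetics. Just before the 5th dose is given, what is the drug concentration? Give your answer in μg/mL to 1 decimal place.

10.0 μg/mL

f = (1/2)^(τ/t½) = (1/2)^(94/47) ≈ 0.2500.
C₀ = D/Vd = 300/10 ≈ 30.000 μg/mL.
Before the 5th dose, 4 doses have been given. Superposition: Cmin = C₀·(f + f² + … + f^4).
≈ 30.000 × (0.2500 + 0.0625 + 0.0156 + 0.0039) ≈ 30.000 × 0.3320 ≈ 9.960 μg/mL.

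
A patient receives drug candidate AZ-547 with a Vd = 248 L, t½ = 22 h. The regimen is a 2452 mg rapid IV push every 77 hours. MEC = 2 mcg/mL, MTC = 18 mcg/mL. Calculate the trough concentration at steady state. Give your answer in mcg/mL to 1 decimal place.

1.0 mcg/mL

τ/t½ = 77/22 ≈ 3.5, so fraction remaining f = (1/2)^(77/22) ≈ 0.0884.
Accumulation ratio R = 1/(1 − f) ≈ 1/0.9116 ≈ 1.0970.
Single-dose peak C₀ = D/Vd = 2452/248 ≈ 9.887 mcg/mL.
Cmax,ss = C₀/(1 − f) ≈ 9.887/0.9116 ≈ 10.846 mcg/mL.
Steady-state trough Cmin,ss = Cmax,ss·f ≈ 10.846 × 0.0884 ≈ 0.959 mcg/mL.
Trough 1.0 mcg/mL vs MEC 2 mcg/mL: subtherapeutic.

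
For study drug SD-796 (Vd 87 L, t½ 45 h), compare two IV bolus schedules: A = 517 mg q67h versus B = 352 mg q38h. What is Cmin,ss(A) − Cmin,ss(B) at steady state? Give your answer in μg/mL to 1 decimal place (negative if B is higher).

Regimen A: f = (1/2)^(67/45) ≈ 0.3563; Cmin,ss = (517/87)·f/(1−f) ≈ 3.289 μg/mL.
Regimen B: f = (1/2)^(38/45) ≈ 0.5569; Cmin,ss = (352/87)·f/(1−f) ≈ 5.085 μg/mL.
Difference ≈ 3.289 − 5.085 ≈ -1.796 μg/mL.

-1.8 μg/mL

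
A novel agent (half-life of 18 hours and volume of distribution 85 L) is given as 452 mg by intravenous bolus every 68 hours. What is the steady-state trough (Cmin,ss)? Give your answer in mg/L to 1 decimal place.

τ/t½ = 68/18 ≈ 3.7778, so fraction remaining f = (1/2)^(68/18) ≈ 0.0729.
Each bolus raises the concentration by D/Vd = 452/85 ≈ 5.318 mg/L.
Steady-state trough Cmin,ss = C₀·f/(1−f) ≈ 5.318 × 0.0729/0.9271 ≈ 0.418 mg/L.

0.4 mg/L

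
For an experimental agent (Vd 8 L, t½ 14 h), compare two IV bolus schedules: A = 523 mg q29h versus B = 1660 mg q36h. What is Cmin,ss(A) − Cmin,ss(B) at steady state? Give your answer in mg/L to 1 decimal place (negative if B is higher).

-21.6 mg/L

Regimen A: f = (1/2)^(29/14) ≈ 0.2379; Cmin,ss = (523/8)·f/(1−f) ≈ 20.408 mg/L.
Regimen B: f = (1/2)^(36/14) ≈ 0.1682; Cmin,ss = (1660/8)·f/(1−f) ≈ 41.959 mg/L.
Difference ≈ 20.408 − 41.959 ≈ -21.551 mg/L.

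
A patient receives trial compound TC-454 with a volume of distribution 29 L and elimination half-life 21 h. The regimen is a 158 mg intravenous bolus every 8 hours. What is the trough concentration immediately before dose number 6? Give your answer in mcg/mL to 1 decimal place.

13.2 mcg/mL

f = (1/2)^(τ/t½) = (1/2)^(8/21) ≈ 0.7679.
C₀ = D/Vd = 158/29 ≈ 5.448 mcg/mL.
Before the 6th dose, 5 doses have been given. Superposition: Cmin = C₀·(f + f² + … + f^5).
≈ 5.448 × (0.7679 + 0.5897 + 0.4528 + 0.3477 + 0.2670) ≈ 5.448 × 2.4251 ≈ 13.212 mcg/mL.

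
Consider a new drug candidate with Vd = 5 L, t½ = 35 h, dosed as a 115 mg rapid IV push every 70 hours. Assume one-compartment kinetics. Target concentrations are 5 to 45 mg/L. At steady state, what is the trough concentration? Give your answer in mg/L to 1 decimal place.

7.7 mg/L

The dosing interval is 2 half-lives, so f = 2^(−2) = 0.25.
At steady state, R = 1/(1 − 0.25) = 4/3.
Single-dose peak C₀ = D/Vd = 115/5 = 23 mg/L.
Steady-state peak Cmax,ss = C₀·R = 23 × 4/3 ≈ 30.667 mg/L.
Steady-state trough Cmin,ss = Cmax,ss·f ≈ 30.667 × 0.25 ≈ 7.667 mg/L.
Trough 7.7 mg/L vs MEC 5 mg/L: adequate.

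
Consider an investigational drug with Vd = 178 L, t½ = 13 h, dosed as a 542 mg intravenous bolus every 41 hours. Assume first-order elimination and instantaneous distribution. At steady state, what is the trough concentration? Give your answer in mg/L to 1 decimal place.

τ/t½ = 41/13 ≈ 3.1538, so fraction remaining f = (1/2)^(41/13) ≈ 0.1124.
Accumulation ratio R = 1/(1 − f) ≈ 1/0.8876 ≈ 1.1266.
Single-dose peak C₀ = D/Vd = 542/178 ≈ 3.045 mg/L.
Steady-state peak Cmax,ss = C₀·R ≈ 3.045 × 1.1266 ≈ 3.430 mg/L.
Steady-state trough Cmin,ss = Cmax,ss·f ≈ 3.430 × 0.1124 ≈ 0.386 mg/L.

0.4 mg/L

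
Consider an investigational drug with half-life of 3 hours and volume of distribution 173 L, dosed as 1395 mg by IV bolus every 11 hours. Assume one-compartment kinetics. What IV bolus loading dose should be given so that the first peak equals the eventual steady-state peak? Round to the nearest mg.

f = (1/2)^(11/3) ≈ 0.078745; accumulation ratio R = 1/(1−f) ≈ 1.08548.
Loading dose to hit Cmax,ss on first dose: D_load = D_maint·R ≈ 1395 × 1.08548 ≈ 1514.24 mg.

1514 mg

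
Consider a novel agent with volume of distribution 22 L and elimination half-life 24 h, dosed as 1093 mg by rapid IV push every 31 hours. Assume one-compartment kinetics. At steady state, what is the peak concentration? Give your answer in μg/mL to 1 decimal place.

84.0 μg/mL

k = ln2/t½ = ln2/24 ≈ 0.028881 h⁻¹; fraction remaining f = e^(−kτ) = e^(−0.028881×31) ≈ 0.4085.
Accumulation ratio R = 1/(1 − f) ≈ 1/0.5915 ≈ 1.6906.
Single-dose peak C₀ = D/Vd = 1093/22 ≈ 49.682 μg/mL.
Steady-state peak Cmax,ss = C₀·R ≈ 49.682 × 1.6906 ≈ 83.992 μg/mL.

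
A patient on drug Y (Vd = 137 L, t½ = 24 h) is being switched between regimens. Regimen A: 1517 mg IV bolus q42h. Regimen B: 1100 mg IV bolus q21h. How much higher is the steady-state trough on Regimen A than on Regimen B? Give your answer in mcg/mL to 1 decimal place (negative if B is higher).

Regimen A: f = (1/2)^(42/24) ≈ 0.2973; Cmin,ss = (1517/137)·f/(1−f) ≈ 4.685 mcg/mL.
Regimen B: f = (1/2)^(21/24) ≈ 0.5453; Cmin,ss = (1100/137)·f/(1−f) ≈ 9.629 mcg/mL.
Difference ≈ 4.685 − 9.629 ≈ -4.944 mcg/mL.

-4.9 mcg/mL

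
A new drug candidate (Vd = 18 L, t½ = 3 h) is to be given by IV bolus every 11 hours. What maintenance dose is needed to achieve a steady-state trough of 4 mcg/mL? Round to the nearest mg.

842 mg

τ/t½ = 11/3 ≈ 3.6667, so f = (1/2)^(11/3) ≈ 0.078745.
Cmin,ss = (D/Vd)·f/(1−f), so D = Cmin,ss·Vd·(1−f)/f.
D = 4 × 18 × (1−f)/f ≈ 4 × 18 × 11.69922 ≈ 842.34 mg.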